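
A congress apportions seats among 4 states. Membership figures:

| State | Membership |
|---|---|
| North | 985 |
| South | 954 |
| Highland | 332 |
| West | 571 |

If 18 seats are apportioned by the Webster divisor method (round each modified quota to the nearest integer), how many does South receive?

6

Standard divisor 2842/18 ≈ 157.889; standard quotas: North 6.239, South 6.042, Highland 2.103, West 3.616.
Rounding to the nearest integer gives North 6, South 6, Highland 2, West 4 — total 18, matching the house size, so no adjustment is needed.
South receives 6.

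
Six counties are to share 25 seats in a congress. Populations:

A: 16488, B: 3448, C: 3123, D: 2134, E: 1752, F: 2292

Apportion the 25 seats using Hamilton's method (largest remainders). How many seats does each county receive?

A: 14; B: 3; C: 3; D: 2; E: 1; F: 2

Standard divisor: 29237 ÷ 25 ≈ 1169.48.
Standard quotas: A 14.0986, B 2.9483, C 2.6704, D 1.8247, E 1.4981, F 1.9598.
Lower quotas: A 14, B 2, C 2, D 1, E 1, F 1 (sum 21, leaving 4 seats).
Remainders in descending order: F 0.9598, B 0.9483, D 0.8247, C 0.6704, E 0.4981, A 0.0986.
The surplus seats go to F, B, D, C.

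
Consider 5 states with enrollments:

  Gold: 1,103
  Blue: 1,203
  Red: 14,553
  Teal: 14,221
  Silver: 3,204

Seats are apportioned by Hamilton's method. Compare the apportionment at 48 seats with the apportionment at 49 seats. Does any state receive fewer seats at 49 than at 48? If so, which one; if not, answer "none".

Gold

At 48 seats: Gold 2, Blue 2, Red 20, Teal 20, Silver 4.
At 49 seats: Gold 1, Blue 2, Red 21, Teal 20, Silver 5.
Gold drops from 2 to 1.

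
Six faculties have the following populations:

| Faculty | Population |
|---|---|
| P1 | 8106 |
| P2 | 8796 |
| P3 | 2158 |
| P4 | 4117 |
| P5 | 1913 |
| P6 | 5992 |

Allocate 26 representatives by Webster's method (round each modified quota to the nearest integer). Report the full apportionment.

P1=7; P2=7; P3=2; P4=3; P5=2; P6=5

Standard divisor 31082/26 ≈ 1195.462; standard quotas: P1 6.781, P2 7.358, P3 1.805, P4 3.444, P5 1.600, P6 5.012.
Rounding to the nearest integer gives P1 7, P2 7, P3 2, P4 3, P5 2, P6 5 — total 26, matching the house size, so no adjustment is needed.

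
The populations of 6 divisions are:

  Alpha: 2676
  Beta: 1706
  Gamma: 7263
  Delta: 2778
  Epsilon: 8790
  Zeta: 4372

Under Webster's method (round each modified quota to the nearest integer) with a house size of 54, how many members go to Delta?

Standard divisor 27585/54 ≈ 510.833; standard quotas: Alpha 5.238, Beta 3.340, Gamma 14.218, Delta 5.438, Epsilon 17.207, Zeta 8.559.
Rounding to the nearest integer gives 5, 3, 14, 5, 17, 9 = 53 seats, so the divisor must be adjusted.
With modified divisor 503.13: modified quotas Alpha 5.319, Beta 3.391, Gamma 14.436, Delta 5.521, Epsilon 17.471, Zeta 8.690.
Rounding to the nearest integer: Alpha 5, Beta 3, Gamma 14, Delta 6, Epsilon 17, Zeta 9 (total 54).
Delta receives 6.

6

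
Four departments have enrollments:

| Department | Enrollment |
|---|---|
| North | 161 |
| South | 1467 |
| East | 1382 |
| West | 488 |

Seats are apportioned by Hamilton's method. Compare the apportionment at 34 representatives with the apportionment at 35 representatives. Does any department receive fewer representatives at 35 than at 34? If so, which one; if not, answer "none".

North

At 34 seats: North 2, South 14, East 13, West 5.
At 35 seats: North 1, South 15, East 14, West 5.
North drops from 2 to 1.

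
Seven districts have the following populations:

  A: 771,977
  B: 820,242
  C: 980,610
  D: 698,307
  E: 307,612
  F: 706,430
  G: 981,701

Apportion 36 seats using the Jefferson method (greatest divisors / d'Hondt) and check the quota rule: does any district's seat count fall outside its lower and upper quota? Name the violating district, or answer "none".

none

Standard quotas: A 5.277, B 5.606, C 6.703, D 4.773, E 2.103, F 4.829, G 6.710.
Jefferson allocation: A 5, B 5, C 7, D 5, E 2, F 5, G 7.
Every allocation lies between the lower and upper quota.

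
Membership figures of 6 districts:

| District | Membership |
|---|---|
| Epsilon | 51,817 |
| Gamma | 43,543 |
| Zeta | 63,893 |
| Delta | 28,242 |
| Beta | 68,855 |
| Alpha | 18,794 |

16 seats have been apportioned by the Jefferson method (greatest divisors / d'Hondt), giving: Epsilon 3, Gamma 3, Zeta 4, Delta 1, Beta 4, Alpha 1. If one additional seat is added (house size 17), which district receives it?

Priority for the next seat is population ÷ (current seats + 1).
Priorities: Epsilon 12954.250, Gamma 10885.750, Zeta 12778.600, Delta 14121.000, Beta 13771.000, Alpha 9397.000.
Highest priority: Delta.

Delta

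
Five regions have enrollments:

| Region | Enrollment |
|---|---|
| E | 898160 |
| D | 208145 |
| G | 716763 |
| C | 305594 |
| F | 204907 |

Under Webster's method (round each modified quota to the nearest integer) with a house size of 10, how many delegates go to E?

4

Standard divisor 2333569/10 ≈ 233356.9; standard quotas: E 3.849, D 0.892, G 3.072, C 1.310, F 0.878.
Rounding to the nearest integer gives E 4, D 1, G 3, C 1, F 1 — total 10, matching the house size, so no adjustment is needed.
E receives 4.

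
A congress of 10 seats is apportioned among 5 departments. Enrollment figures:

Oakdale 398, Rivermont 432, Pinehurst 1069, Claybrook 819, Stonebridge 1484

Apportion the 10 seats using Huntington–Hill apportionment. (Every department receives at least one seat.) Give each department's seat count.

With divisor 432: modified quotas Oakdale 0.921, Rivermont 1.000, Pinehurst 2.475, Claybrook 1.896, Stonebridge 3.435.
Geometric-mean thresholds: Oakdale (min 1), Rivermont √(1·2)=1.414, Pinehurst √(2·3)=2.449, Claybrook √(1·2)=1.414, Stonebridge √(3·4)=3.464.
Each quota rounded against its threshold gives Oakdale 1, Rivermont 1, Pinehurst 3, Claybrook 2, Stonebridge 3 (total 10).

Oakdale: 1, Rivermont: 1, Pinehurst: 3, Claybrook: 2, Stonebridge: 3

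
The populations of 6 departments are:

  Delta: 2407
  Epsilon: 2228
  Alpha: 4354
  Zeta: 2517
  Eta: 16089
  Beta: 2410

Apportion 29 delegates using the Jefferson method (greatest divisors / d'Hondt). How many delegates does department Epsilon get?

2

Standard divisor 30005/29 ≈ 1034.655; standard quotas: Delta 2.326, Epsilon 2.153, Alpha 4.208, Zeta 2.433, Eta 15.550, Beta 2.329.
Rounding down gives 2, 2, 4, 2, 15, 2 = 27 seats, so the divisor must be adjusted.
With modified divisor 900: modified quotas Delta 2.674, Epsilon 2.476, Alpha 4.838, Zeta 2.797, Eta 17.877, Beta 2.678.
Rounding down: Delta 2, Epsilon 2, Alpha 4, Zeta 2, Eta 17, Beta 2 (total 29).
Epsilon receives 2.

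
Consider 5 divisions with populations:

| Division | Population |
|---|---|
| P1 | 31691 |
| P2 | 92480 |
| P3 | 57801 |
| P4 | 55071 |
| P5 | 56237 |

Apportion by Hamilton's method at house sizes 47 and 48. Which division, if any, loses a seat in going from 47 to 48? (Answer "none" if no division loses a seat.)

At 47 seats: P1 5, P2 15, P3 9, P4 9, P5 9.
At 48 seats: P1 5, P2 15, P3 10, P4 9, P5 9.
No division's allocation decreased.

none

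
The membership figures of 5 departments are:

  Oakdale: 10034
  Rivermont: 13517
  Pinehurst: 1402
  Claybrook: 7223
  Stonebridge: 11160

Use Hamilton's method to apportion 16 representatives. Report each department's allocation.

Oakdale 4; Rivermont 5; Pinehurst 0; Claybrook 3; Stonebridge 4

The standard divisor is 43336/16 ≈ 2708.5.
Standard quotas: Oakdale 3.7046, Rivermont 4.9906, Pinehurst 0.5176, Claybrook 2.6668, Stonebridge 4.1204.
Lower quotas: Oakdale 3, Rivermont 4, Pinehurst 0, Claybrook 2, Stonebridge 4 (sum 13, leaving 3 seats).
Remainders in descending order: Rivermont 0.9906, Oakdale 0.7046, Claybrook 0.6668, Pinehurst 0.5176, Stonebridge 0.1204.
Largest remainders: Rivermont, Oakdale, Claybrook receive the extra seats.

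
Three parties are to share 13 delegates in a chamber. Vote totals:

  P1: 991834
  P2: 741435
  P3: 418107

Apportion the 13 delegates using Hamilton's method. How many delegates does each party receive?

P1 6; P2 4; P3 3

Standard divisor: 2151376 ÷ 13 ≈ 165490.462.
Standard quotas: P1 5.9933, P2 4.4802, P3 2.5265.
Lower quotas: P1 5, P2 4, P3 2 (sum 11, leaving 2 seats).
Remainders in descending order: P1 0.9933, P3 0.5265, P2 0.4802.
The surplus seats go to P1, P3.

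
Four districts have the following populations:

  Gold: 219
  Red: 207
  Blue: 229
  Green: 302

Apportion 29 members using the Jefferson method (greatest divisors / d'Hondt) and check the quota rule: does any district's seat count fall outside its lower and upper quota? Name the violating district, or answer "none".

none

Standard quotas: Gold 6.636, Red 6.273, Blue 6.939, Green 9.152.
Jefferson allocation: Gold 7, Red 6, Blue 7, Green 9.
Every allocation lies between the lower and upper quota.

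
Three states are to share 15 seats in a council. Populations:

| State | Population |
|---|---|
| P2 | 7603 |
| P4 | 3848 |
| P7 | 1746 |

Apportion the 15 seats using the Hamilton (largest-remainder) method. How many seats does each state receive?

P2: 9, P4: 4, P7: 2

The standard divisor is 13197/15 ≈ 879.8.
Standard quotas: P2 8.6417, P4 4.3737, P7 1.9845.
Lower quotas: P2 8, P4 4, P7 1 (sum 13, leaving 2 seats).
Remainders in descending order: P7 0.9845, P2 0.6417, P4 0.3737.
The surplus seats go to P7, P2.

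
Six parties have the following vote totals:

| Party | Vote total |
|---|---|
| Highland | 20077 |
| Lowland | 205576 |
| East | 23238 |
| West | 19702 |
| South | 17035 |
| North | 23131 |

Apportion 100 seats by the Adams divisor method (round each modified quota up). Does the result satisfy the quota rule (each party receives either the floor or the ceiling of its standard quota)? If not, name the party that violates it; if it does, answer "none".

Lowland

Standard quotas: Highland 6.502, Lowland 66.581, East 7.526, West 6.381, South 5.517, North 7.492.
Adams allocation: Highland 7, Lowland 64, East 8, West 7, South 6, North 8.
Lowland has quota 66.581 (lower 66, upper 67) but receives 64 — outside the quota interval.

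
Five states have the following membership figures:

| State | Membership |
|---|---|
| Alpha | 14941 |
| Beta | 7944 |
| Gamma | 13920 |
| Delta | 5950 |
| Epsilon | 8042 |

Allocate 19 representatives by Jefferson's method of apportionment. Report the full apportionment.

Standard divisor 50797/19 ≈ 2673.526; standard quotas: Alpha 5.588, Beta 2.971, Gamma 5.207, Delta 2.226, Epsilon 3.008.
Rounding down gives 5, 2, 5, 2, 3 = 17 seats, so the divisor must be adjusted.
With modified divisor 2400: modified quotas Alpha 6.225, Beta 3.310, Gamma 5.800, Delta 2.479, Epsilon 3.351.
Rounding down: Alpha 6, Beta 3, Gamma 5, Delta 2, Epsilon 3 (total 19).

Alpha 6; Beta 3; Gamma 5; Delta 2; Epsilon 3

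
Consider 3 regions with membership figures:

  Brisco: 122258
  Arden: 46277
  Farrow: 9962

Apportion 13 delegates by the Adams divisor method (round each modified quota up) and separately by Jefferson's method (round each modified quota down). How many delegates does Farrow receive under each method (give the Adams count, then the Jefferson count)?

1 and 0

Adams: Brisco 8, Arden 4, Farrow 1.
Jefferson: Brisco 10, Arden 3, Farrow 0.
Farrow gets 1 under Adams and 0 under Jefferson.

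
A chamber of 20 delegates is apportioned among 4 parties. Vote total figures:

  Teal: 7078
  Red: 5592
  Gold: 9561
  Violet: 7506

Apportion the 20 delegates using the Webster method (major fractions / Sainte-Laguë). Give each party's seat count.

Standard divisor 29737/20 ≈ 1486.85; standard quotas: Teal 4.760, Red 3.761, Gold 6.430, Violet 5.048.
Rounding to the nearest integer gives Teal 5, Red 4, Gold 6, Violet 5 — total 20, matching the house size, so no adjustment is needed.

Teal: 5, Red: 4, Gold: 6, Violet: 5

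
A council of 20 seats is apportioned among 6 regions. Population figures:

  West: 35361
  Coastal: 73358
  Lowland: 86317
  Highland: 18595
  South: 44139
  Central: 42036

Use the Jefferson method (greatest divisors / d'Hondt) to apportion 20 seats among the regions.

Standard divisor 299806/20 ≈ 14990.3; standard quotas: West 2.359, Coastal 4.894, Lowland 5.758, Highland 1.240, South 2.945, Central 2.804.
Rounding down gives 2, 4, 5, 1, 2, 2 = 16 seats, so the divisor must be adjusted.
With modified divisor 13200: modified quotas West 2.679, Coastal 5.557, Lowland 6.539, Highland 1.409, South 3.344, Central 3.185.
Rounding down: West 2, Coastal 5, Lowland 6, Highland 1, South 3, Central 3 (total 20).

West: 2, Coastal: 5, Lowland: 6, Highland: 1, South: 3, Central: 3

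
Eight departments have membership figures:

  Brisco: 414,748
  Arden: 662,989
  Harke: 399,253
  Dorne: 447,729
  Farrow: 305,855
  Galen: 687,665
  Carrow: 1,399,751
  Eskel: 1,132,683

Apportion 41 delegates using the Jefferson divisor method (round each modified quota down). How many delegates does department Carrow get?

Standard divisor 5450673/41 ≈ 132943.244; standard quotas: Brisco 3.120, Arden 4.987, Harke 3.003, Dorne 3.368, Farrow 2.301, Galen 5.173, Carrow 10.529, Eskel 8.520.
Rounding down gives 3, 4, 3, 3, 2, 5, 10, 8 = 38 seats, so the divisor must be adjusted.
With modified divisor 121200: modified quotas Brisco 3.422, Arden 5.470, Harke 3.294, Dorne 3.694, Farrow 2.524, Galen 5.674, Carrow 11.549, Eskel 9.346.
Rounding down: Brisco 3, Arden 5, Harke 3, Dorne 3, Farrow 2, Galen 5, Carrow 11, Eskel 9 (total 41).
Carrow receives 11.

11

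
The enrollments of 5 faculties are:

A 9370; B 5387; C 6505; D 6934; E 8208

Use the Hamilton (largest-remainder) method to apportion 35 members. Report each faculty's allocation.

Total 36404; standard divisor 36404/35 ≈ 1040.114.
Standard quotas: A 9.0086, B 5.1792, C 6.2541, D 6.6666, E 7.8914.
Lower quotas: A 9, B 5, C 6, D 6, E 7 (sum 33, leaving 2 seats).
Remainders in descending order: E 0.8914, D 0.6666, C 0.2541, B 0.1792, A 0.0086.
Largest remainders: E, D receive the extra seats.

A=9; B=5; C=6; D=7; E=8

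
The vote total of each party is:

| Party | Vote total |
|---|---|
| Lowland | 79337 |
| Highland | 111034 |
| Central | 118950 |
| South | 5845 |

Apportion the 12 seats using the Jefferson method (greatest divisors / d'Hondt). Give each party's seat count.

Lowland 3; Highland 4; Central 5; South 0

Standard divisor 315166/12 ≈ 26263.833; standard quotas: Lowland 3.021, Highland 4.228, Central 4.529, South 0.223.
Rounding down gives 3, 4, 4, 0 = 11 seats, so the divisor must be adjusted.
With modified divisor 23000: modified quotas Lowland 3.449, Highland 4.828, Central 5.172, South 0.254.
Rounding down: Lowland 3, Highland 4, Central 5, South 0 (total 12).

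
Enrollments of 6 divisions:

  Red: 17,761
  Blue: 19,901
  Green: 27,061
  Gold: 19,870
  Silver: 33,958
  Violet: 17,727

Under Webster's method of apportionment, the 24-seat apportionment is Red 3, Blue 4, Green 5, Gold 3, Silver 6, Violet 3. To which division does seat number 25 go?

Gold

Priority for the next seat is population ÷ (current seats + 0.5).
Priorities: Red 5074.571, Blue 4422.444, Green 4920.182, Gold 5677.143, Silver 5224.308, Violet 5064.857.
Highest priority: Gold.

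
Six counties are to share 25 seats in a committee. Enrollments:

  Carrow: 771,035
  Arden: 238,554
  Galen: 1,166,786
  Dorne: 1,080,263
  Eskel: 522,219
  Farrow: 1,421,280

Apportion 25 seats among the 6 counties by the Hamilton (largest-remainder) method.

Standard divisor: 5200137 ÷ 25 ≈ 208005.48.
Standard quotas: Carrow 3.7068, Arden 1.1469, Galen 5.6094, Dorne 5.1934, Eskel 2.5106, Farrow 6.8329.
Lower quotas: Carrow 3, Arden 1, Galen 5, Dorne 5, Eskel 2, Farrow 6 (sum 22, leaving 3 seats).
Remainders in descending order: Farrow 0.8329, Carrow 0.7068, Galen 0.6094, Eskel 0.5106, Dorne 0.1934, Arden 0.1469.
The surplus seats go to Farrow, Carrow, Galen.

Carrow 4; Arden 1; Galen 6; Dorne 5; Eskel 2; Farrow 7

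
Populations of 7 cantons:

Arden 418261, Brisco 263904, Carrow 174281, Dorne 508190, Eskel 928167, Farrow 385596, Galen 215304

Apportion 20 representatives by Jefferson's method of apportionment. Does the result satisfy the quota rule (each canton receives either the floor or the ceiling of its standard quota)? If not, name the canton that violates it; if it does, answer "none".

Standard quotas: Arden 2.891, Brisco 1.824, Carrow 1.205, Dorne 3.512, Eskel 6.415, Farrow 2.665, Galen 1.488.
Jefferson allocation: Arden 3, Brisco 2, Carrow 1, Dorne 3, Eskel 7, Farrow 3, Galen 1.
Every allocation lies between the lower and upper quota.

none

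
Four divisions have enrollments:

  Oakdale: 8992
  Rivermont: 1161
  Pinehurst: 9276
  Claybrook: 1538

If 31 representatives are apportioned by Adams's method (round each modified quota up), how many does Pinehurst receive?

13

Standard divisor 20967/31 ≈ 676.355; standard quotas: Oakdale 13.295, Rivermont 1.717, Pinehurst 13.715, Claybrook 2.274.
Rounding up gives 14, 2, 14, 3 = 33 seats, so the divisor must be adjusted.
With modified divisor 730: modified quotas Oakdale 12.318, Rivermont 1.590, Pinehurst 12.707, Claybrook 2.107.
Rounding up: Oakdale 13, Rivermont 2, Pinehurst 13, Claybrook 3 (total 31).
Pinehurst receives 13.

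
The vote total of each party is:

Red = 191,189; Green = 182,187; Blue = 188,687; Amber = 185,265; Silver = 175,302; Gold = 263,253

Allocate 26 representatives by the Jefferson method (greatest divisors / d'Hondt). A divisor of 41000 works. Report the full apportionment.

With modified divisor 41000: modified quotas Red 4.663, Green 4.444, Blue 4.602, Amber 4.519, Silver 4.276, Gold 6.421.
Rounding down: Red 4, Green 4, Blue 4, Amber 4, Silver 4, Gold 6 (total 26).

Red 4, Green 4, Blue 4, Amber 4, Silver 4, Gold 6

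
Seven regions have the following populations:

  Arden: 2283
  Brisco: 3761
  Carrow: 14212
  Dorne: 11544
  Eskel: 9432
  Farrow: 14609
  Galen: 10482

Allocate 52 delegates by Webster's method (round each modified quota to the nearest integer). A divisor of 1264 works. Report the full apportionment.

Arden 2, Brisco 3, Carrow 11, Dorne 9, Eskel 7, Farrow 12, Galen 8

With modified divisor 1264: modified quotas Arden 1.806, Brisco 2.975, Carrow 11.244, Dorne 9.133, Eskel 7.462, Farrow 11.558, Galen 8.293.
Rounding to the nearest integer: Arden 2, Brisco 3, Carrow 11, Dorne 9, Eskel 7, Farrow 12, Galen 8 (total 52).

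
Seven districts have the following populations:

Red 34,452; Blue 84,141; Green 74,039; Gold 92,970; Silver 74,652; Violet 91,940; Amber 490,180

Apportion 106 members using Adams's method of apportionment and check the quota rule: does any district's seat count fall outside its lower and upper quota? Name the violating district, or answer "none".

Amber

Standard quotas: Red 3.875, Blue 9.464, Green 8.328, Gold 10.457, Silver 8.397, Violet 10.342, Amber 55.136.
Adams allocation: Red 4, Blue 10, Green 9, Gold 11, Silver 9, Violet 10, Amber 53.
Amber has quota 55.136 (lower 55, upper 56) but receives 53 — outside the quota interval.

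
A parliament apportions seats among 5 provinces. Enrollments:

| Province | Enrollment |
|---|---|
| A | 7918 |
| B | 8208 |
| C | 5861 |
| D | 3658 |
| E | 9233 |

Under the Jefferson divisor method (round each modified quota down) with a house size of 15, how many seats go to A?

4

Standard divisor 34878/15 ≈ 2325.2; standard quotas: A 3.405, B 3.530, C 2.521, D 1.573, E 3.971.
Rounding down gives 3, 3, 2, 1, 3 = 12 seats, so the divisor must be adjusted.
With modified divisor 1967: modified quotas A 4.025, B 4.173, C 2.980, D 1.860, E 4.694.
Rounding down: A 4, B 4, C 2, D 1, E 4 (total 15).
A receives 4.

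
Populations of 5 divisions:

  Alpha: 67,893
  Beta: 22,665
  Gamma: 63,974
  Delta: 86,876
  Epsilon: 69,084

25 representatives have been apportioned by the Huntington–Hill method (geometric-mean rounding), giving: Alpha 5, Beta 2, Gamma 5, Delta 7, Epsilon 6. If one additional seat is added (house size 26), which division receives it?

Priority for the next seat is population ÷ (√(s·(s+1))).
Priorities: Alpha 12395.509, Beta 9252.948, Gamma 11680.001, Delta 11609.294, Epsilon 10659.893.
Highest priority: Alpha.

Alpha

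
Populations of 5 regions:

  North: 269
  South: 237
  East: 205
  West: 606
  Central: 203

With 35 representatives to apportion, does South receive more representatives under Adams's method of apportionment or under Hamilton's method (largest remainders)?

Adams: North 6, South 6, East 5, West 13, Central 5.
Hamilton: North 6, South 5, East 5, West 14, Central 5.
South gets 6 under Adams and 5 under Hamilton.

Adams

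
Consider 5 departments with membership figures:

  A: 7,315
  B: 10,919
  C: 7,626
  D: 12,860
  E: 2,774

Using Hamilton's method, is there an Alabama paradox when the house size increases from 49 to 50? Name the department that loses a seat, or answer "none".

none

At 49 seats: A 9, B 13, C 9, D 15, E 3.
At 50 seats: A 9, B 13, C 9, D 16, E 3.
No department's allocation decreased.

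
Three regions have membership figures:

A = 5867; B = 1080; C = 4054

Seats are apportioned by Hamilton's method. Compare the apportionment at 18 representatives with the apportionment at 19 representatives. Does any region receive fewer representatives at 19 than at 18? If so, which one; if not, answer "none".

At 18 seats: A 9, B 2, C 7.
At 19 seats: A 10, B 2, C 7.
No region's allocation decreased.

none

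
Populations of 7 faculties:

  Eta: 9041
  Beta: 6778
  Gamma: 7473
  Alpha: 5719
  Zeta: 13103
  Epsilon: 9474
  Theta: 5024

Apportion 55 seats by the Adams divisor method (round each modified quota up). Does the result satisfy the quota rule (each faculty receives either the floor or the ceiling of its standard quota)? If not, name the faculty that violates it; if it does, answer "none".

Standard quotas: Eta 8.784, Beta 6.585, Gamma 7.260, Alpha 5.556, Zeta 12.730, Epsilon 9.204, Theta 4.881.
Adams allocation: Eta 9, Beta 7, Gamma 7, Alpha 6, Zeta 12, Epsilon 9, Theta 5.
Every allocation lies between the lower and upper quota.

none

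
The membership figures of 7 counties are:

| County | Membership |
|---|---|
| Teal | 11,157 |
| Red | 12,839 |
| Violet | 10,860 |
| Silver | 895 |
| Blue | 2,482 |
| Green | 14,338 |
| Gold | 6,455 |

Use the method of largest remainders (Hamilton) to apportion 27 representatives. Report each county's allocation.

Teal 5, Red 6, Violet 5, Silver 0, Blue 1, Green 7, Gold 3

Standard divisor: 59026 ÷ 27 ≈ 2186.148.
Standard quotas: Teal 5.1035, Red 5.8729, Violet 4.9676, Silver 0.4094, Blue 1.1353, Green 6.5586, Gold 2.9527.
Lower quotas: Teal 5, Red 5, Violet 4, Silver 0, Blue 1, Green 6, Gold 2 (sum 23, leaving 4 seats).
Remainders in descending order: Violet 0.9676, Gold 0.9527, Red 0.8729, Green 0.5586, Silver 0.4094, Blue 0.1353, Teal 0.1035.
Largest remainders: Violet, Gold, Red, Green receive the extra seats.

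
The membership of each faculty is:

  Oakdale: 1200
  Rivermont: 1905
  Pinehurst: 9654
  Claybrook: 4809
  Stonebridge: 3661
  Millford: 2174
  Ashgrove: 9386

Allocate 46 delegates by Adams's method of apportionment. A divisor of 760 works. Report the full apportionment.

Oakdale 2; Rivermont 3; Pinehurst 13; Claybrook 7; Stonebridge 5; Millford 3; Ashgrove 13

With modified divisor 760: modified quotas Oakdale 1.579, Rivermont 2.507, Pinehurst 12.703, Claybrook 6.328, Stonebridge 4.817, Millford 2.861, Ashgrove 12.350.
Rounding up: Oakdale 2, Rivermont 3, Pinehurst 13, Claybrook 7, Stonebridge 5, Millford 3, Ashgrove 13 (total 46).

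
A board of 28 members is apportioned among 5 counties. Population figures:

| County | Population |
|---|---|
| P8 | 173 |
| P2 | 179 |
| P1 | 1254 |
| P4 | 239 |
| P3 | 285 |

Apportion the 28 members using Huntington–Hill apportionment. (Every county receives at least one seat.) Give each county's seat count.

With divisor 75: modified quotas P8 2.307, P2 2.387, P1 16.720, P4 3.187, P3 3.800.
Geometric-mean thresholds: P8 √(2·3)=2.449, P2 √(2·3)=2.449, P1 √(16·17)=16.492, P4 √(3·4)=3.464, P3 √(3·4)=3.464.
Each quota rounded against its threshold gives P8 2, P2 2, P1 17, P4 3, P3 4 (total 28).

P8 2, P2 2, P1 17, P4 3, P3 4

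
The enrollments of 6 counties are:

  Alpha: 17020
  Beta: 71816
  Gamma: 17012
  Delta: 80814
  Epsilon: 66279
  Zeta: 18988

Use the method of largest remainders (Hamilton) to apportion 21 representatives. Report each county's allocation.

Alpha=1, Beta=6, Gamma=1, Delta=6, Epsilon=5, Zeta=2

Total 271929; standard divisor 271929/21 = 12949.
Standard quotas: Alpha 1.3144, Beta 5.5461, Gamma 1.3138, Delta 6.2409, Epsilon 5.1185, Zeta 1.4664.
Lower quotas: Alpha 1, Beta 5, Gamma 1, Delta 6, Epsilon 5, Zeta 1 (sum 19, leaving 2 seats).
Remainders in descending order: Beta 0.5461, Zeta 0.4664, Alpha 0.3144, Gamma 0.3138, Delta 0.2409, Epsilon 0.1185.
The surplus seats go to Beta, Zeta.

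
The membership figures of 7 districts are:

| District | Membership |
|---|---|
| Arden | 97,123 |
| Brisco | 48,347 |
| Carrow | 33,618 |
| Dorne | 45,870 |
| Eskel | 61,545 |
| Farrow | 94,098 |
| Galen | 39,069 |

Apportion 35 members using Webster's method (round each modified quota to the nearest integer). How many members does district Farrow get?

8

Standard divisor 419670/35 ≈ 11990.571; standard quotas: Arden 8.100, Brisco 4.032, Carrow 2.804, Dorne 3.826, Eskel 5.133, Farrow 7.848, Galen 3.258.
Rounding to the nearest integer gives Arden 8, Brisco 4, Carrow 3, Dorne 4, Eskel 5, Farrow 8, Galen 3 — total 35, matching the house size, so no adjustment is needed.
Farrow receives 8.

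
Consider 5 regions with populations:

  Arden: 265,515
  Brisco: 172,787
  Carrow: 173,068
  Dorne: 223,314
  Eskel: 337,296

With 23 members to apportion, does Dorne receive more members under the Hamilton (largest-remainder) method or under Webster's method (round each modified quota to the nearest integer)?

Webster

Hamilton: Arden 5, Brisco 3, Carrow 4, Dorne 4, Eskel 7.
Webster: Arden 5, Brisco 3, Carrow 3, Dorne 5, Eskel 7.
Dorne gets 4 under Hamilton and 5 under Webster.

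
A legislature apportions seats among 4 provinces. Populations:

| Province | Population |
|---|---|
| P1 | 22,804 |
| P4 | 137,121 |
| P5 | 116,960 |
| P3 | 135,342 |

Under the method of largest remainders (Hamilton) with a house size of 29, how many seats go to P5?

Total 412227; standard divisor 412227/29 ≈ 14214.724.
Standard quotas: P1 1.6043, P4 9.6464, P5 8.2281, P3 9.5213.
Lower quotas: P1 1, P4 9, P5 8, P3 9 (sum 27, leaving 2 seats).
Remainders in descending order: P4 0.6464, P1 0.6043, P3 0.5213, P5 0.2281.
The surplus seats go to P4, P1.
P5 receives 8.

8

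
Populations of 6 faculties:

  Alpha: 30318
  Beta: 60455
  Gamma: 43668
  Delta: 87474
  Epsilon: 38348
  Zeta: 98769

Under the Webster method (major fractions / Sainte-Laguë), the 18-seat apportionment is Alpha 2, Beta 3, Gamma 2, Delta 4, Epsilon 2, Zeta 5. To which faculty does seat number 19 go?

Delta

Priority for the next seat is population ÷ (current seats + 0.5).
Priorities: Alpha 12127.200, Beta 17272.857, Gamma 17467.200, Delta 19438.667, Epsilon 15339.200, Zeta 17958.000.
Highest priority: Delta.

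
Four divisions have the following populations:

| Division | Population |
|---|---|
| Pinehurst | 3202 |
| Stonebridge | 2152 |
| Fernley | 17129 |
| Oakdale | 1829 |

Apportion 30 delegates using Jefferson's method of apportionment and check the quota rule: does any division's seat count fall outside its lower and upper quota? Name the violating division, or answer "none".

none

Standard quotas: Pinehurst 3.951, Stonebridge 2.655, Fernley 21.136, Oakdale 2.257.
Jefferson allocation: Pinehurst 4, Stonebridge 2, Fernley 22, Oakdale 2.
Every allocation lies between the lower and upper quota.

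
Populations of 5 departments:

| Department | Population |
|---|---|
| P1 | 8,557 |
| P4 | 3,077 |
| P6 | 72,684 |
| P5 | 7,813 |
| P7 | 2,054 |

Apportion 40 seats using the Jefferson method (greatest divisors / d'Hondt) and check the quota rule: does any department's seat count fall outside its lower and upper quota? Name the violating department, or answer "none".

Standard quotas: P1 3.634, P4 1.307, P6 30.869, P5 3.318, P7 0.872.
Jefferson allocation: P1 3, P4 1, P6 33, P5 3, P7 0.
P6 has quota 30.869 (lower 30, upper 31) but receives 33 — outside the quota interval.

P6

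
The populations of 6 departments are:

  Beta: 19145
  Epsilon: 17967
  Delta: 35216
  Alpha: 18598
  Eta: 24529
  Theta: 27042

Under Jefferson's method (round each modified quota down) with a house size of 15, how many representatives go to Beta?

Standard divisor 142497/15 ≈ 9499.8; standard quotas: Beta 2.015, Epsilon 1.891, Delta 3.707, Alpha 1.958, Eta 2.582, Theta 2.847.
Rounding down gives 2, 1, 3, 1, 2, 2 = 11 seats, so the divisor must be adjusted.
With modified divisor 8500: modified quotas Beta 2.252, Epsilon 2.114, Delta 4.143, Alpha 2.188, Eta 2.886, Theta 3.181.
Rounding down: Beta 2, Epsilon 2, Delta 4, Alpha 2, Eta 2, Theta 3 (total 15).
Beta receives 2.

2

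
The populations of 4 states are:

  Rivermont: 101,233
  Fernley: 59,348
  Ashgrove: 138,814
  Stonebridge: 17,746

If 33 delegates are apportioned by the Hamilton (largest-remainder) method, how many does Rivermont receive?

Standard divisor: 317141 ÷ 33 ≈ 9610.333.
Standard quotas: Rivermont 10.5338, Fernley 6.1754, Ashgrove 14.4442, Stonebridge 1.8466.
Lower quotas: Rivermont 10, Fernley 6, Ashgrove 14, Stonebridge 1 (sum 31, leaving 2 seats).
Remainders in descending order: Stonebridge 0.8466, Rivermont 0.5338, Ashgrove 0.4442, Fernley 0.1754.
The surplus seats go to Stonebridge, Rivermont.
Rivermont receives 11.

11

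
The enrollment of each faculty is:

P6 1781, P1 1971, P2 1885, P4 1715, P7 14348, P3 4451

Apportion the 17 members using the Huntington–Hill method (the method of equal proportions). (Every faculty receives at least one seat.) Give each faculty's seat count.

P6: 1, P1: 1, P2: 1, P4: 1, P7: 10, P3: 3

With divisor 1453: modified quotas P6 1.226, P1 1.357, P2 1.297, P4 1.180, P7 9.875, P3 3.063.
Geometric-mean thresholds: P6 √(1·2)=1.414, P1 √(1·2)=1.414, P2 √(1·2)=1.414, P4 √(1·2)=1.414, P7 √(9·10)=9.487, P3 √(3·4)=3.464.
Each quota rounded against its threshold gives P6 1, P1 1, P2 1, P4 1, P7 10, P3 3 (total 17).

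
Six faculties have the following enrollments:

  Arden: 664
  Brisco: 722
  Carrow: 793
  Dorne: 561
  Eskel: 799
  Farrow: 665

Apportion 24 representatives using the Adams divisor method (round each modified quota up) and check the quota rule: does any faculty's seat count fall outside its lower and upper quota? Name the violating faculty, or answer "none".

none

Standard quotas: Arden 3.791, Brisco 4.122, Carrow 4.527, Dorne 3.203, Eskel 4.561, Farrow 3.796.
Adams allocation: Arden 4, Brisco 4, Carrow 4, Dorne 3, Eskel 5, Farrow 4.
Every allocation lies between the lower and upper quota.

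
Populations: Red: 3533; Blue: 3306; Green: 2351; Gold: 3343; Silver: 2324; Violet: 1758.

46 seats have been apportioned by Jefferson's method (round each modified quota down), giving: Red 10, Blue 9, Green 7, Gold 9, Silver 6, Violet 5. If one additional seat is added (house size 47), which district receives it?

Priority for the next seat is population ÷ (current seats + 1).
Priorities: Red 321.182, Blue 330.600, Green 293.875, Gold 334.300, Silver 332.000, Violet 293.000.
Highest priority: Gold.

Gold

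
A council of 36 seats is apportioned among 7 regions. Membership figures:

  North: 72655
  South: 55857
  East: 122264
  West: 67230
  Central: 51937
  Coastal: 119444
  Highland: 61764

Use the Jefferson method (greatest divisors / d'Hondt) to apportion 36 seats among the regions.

North 5, South 4, East 8, West 4, Central 3, Coastal 8, Highland 4

Standard divisor 551151/36 ≈ 15309.75; standard quotas: North 4.746, South 3.648, East 7.986, West 4.391, Central 3.392, Coastal 7.802, Highland 4.034.
Rounding down gives 4, 3, 7, 4, 3, 7, 4 = 32 seats, so the divisor must be adjusted.
With modified divisor 13800: modified quotas North 5.265, South 4.048, East 8.860, West 4.872, Central 3.764, Coastal 8.655, Highland 4.476.
Rounding down: North 5, South 4, East 8, West 4, Central 3, Coastal 8, Highland 4 (total 36).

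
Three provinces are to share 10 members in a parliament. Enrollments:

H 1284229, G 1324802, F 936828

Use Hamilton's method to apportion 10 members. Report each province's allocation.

H=3, G=4, F=3

The standard divisor is 3545859/10 ≈ 354585.9.
Standard quotas: H 3.6218, G 3.7362, F 2.6420.
Lower quotas: H 3, G 3, F 2 (sum 8, leaving 2 seats).
Remainders in descending order: G 0.7362, F 0.6420, H 0.6218.
The surplus seats go to G, F.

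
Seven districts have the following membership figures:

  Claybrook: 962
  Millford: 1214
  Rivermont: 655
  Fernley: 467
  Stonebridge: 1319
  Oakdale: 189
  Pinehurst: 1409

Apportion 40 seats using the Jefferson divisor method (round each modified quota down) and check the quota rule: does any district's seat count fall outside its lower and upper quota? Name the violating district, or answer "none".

none

Standard quotas: Claybrook 6.191, Millford 7.813, Rivermont 4.216, Fernley 3.006, Stonebridge 8.489, Oakdale 1.216, Pinehurst 9.068.
Jefferson allocation: Claybrook 6, Millford 8, Rivermont 4, Fernley 3, Stonebridge 9, Oakdale 1, Pinehurst 9.
Every allocation lies between the lower and upper quota.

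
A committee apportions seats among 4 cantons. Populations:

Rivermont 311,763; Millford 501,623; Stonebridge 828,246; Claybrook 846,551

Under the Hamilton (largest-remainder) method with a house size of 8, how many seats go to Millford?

1

Total 2488183; standard divisor 2488183/8 ≈ 311022.875.
Standard quotas: Rivermont 1.0024, Millford 1.6128, Stonebridge 2.6630, Claybrook 2.7218.
Lower quotas: Rivermont 1, Millford 1, Stonebridge 2, Claybrook 2 (sum 6, leaving 2 seats).
Remainders in descending order: Claybrook 0.7218, Stonebridge 0.6630, Millford 0.6128, Rivermont 0.0024.
Largest remainders: Claybrook, Stonebridge receive the extra seats.
Millford receives 1.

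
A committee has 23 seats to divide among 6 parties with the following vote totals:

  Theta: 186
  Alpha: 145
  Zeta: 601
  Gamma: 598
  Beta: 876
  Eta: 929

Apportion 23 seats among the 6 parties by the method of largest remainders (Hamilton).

Total 3335; standard divisor 3335/23 = 145.
Standard quotas: Theta 1.283, Alpha 1.000, Zeta 4.145, Gamma 4.124, Beta 6.041, Eta 6.407.
Lower quotas: Theta 1, Alpha 1, Zeta 4, Gamma 4, Beta 6, Eta 6 (sum 22, leaving 1 seat).
Remainders in descending order: Eta 0.407, Theta 0.283, Zeta 0.145, Gamma 0.124, Beta 0.041, Alpha 0.000.
The surplus seat goes to Eta.

Theta 1, Alpha 1, Zeta 4, Gamma 4, Beta 6, Eta 7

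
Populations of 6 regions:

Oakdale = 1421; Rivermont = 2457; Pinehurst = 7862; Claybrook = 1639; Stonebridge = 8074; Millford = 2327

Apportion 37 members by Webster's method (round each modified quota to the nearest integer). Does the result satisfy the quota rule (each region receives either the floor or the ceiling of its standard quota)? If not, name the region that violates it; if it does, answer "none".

Standard quotas: Oakdale 2.211, Rivermont 3.823, Pinehurst 12.233, Claybrook 2.550, Stonebridge 12.563, Millford 3.621.
Webster allocation: Oakdale 2, Rivermont 4, Pinehurst 12, Claybrook 3, Stonebridge 12, Millford 4.
Every allocation lies between the lower and upper quota.

none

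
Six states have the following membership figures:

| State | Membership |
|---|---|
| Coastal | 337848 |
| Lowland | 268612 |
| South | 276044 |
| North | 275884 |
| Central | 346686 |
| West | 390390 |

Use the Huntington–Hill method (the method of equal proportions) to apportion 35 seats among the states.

With divisor 52831: modified quotas Coastal 6.395, Lowland 5.084, South 5.225, North 5.222, Central 6.562, West 7.389.
Geometric-mean thresholds: Coastal √(6·7)=6.481, Lowland √(5·6)=5.477, South √(5·6)=5.477, North √(5·6)=5.477, Central √(6·7)=6.481, West √(7·8)=7.483.
Each quota rounded against its threshold gives Coastal 6, Lowland 5, South 5, North 5, Central 7, West 7 (total 35).

Coastal=6, Lowland=5, South=5, North=5, Central=7, West=7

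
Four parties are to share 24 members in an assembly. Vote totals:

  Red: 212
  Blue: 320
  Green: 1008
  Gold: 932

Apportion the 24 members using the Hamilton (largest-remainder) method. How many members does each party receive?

Red=2, Blue=3, Green=10, Gold=9

The standard divisor is 2472/24 = 103.
Standard quotas: Red 2.058, Blue 3.107, Green 9.786, Gold 9.049.
Lower quotas: Red 2, Blue 3, Green 9, Gold 9 (sum 23, leaving 1 seat).
Remainders in descending order: Green 0.786, Blue 0.107, Red 0.058, Gold 0.049.
Largest remainder: Green receives the extra seat.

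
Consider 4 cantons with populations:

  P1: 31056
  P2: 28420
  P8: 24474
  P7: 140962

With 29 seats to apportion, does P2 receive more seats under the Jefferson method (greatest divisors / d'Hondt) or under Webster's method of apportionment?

Jefferson: P1 4, P2 3, P8 3, P7 19.
Webster: P1 4, P2 4, P8 3, P7 18.
P2 gets 3 under Jefferson and 4 under Webster.

Webster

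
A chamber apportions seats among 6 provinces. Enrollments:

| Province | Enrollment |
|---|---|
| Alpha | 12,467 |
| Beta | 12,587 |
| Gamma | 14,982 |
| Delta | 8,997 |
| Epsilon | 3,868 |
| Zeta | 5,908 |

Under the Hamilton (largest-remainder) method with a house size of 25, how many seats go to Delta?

4

The standard divisor is 58809/25 ≈ 2352.36.
Standard quotas: Alpha 5.2998, Beta 5.3508, Gamma 6.3689, Delta 3.8247, Epsilon 1.6443, Zeta 2.5115.
Lower quotas: Alpha 5, Beta 5, Gamma 6, Delta 3, Epsilon 1, Zeta 2 (sum 22, leaving 3 seats).
Remainders in descending order: Delta 0.8247, Epsilon 0.6443, Zeta 0.5115, Gamma 0.3689, Beta 0.3508, Alpha 0.2998.
Largest remainders: Delta, Epsilon, Zeta receive the extra seats.
Delta receives 4.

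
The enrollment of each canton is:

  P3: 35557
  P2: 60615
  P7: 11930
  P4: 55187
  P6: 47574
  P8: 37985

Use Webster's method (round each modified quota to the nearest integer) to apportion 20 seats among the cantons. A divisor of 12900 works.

P3 3; P2 5; P7 1; P4 4; P6 4; P8 3

With modified divisor 12900: modified quotas P3 2.756, P2 4.699, P7 0.925, P4 4.278, P6 3.688, P8 2.945.
Rounding to the nearest integer: P3 3, P2 5, P7 1, P4 4, P6 4, P8 3 (total 20).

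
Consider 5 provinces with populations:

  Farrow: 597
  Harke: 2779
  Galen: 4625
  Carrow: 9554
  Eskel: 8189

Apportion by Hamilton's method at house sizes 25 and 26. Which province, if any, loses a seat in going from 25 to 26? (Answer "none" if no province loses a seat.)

At 25 seats: Farrow 1, Harke 3, Galen 4, Carrow 9, Eskel 8.
At 26 seats: Farrow 0, Harke 3, Galen 5, Carrow 10, Eskel 8.
Farrow drops from 1 to 0.

Farrow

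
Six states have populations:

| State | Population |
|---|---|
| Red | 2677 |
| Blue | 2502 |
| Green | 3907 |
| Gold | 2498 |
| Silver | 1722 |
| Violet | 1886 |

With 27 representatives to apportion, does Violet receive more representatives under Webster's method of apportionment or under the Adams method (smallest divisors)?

Adams

Webster: Red 5, Blue 5, Green 7, Gold 4, Silver 3, Violet 3.
Adams: Red 5, Blue 4, Green 7, Gold 4, Silver 3, Violet 4.
Violet gets 3 under Webster and 4 under Adams.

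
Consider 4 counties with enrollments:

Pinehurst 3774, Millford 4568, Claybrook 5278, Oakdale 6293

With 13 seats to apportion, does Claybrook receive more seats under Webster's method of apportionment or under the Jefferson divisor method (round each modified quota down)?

Webster: Pinehurst 3, Millford 3, Claybrook 3, Oakdale 4.
Jefferson: Pinehurst 2, Millford 3, Claybrook 4, Oakdale 4.
Claybrook gets 3 under Webster and 4 under Jefferson.

Jefferson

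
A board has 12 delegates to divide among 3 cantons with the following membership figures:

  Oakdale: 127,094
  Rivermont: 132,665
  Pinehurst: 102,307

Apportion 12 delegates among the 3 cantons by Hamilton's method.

The standard divisor is 362066/12 ≈ 30172.167.
Standard quotas: Oakdale 4.2123, Rivermont 4.3969, Pinehurst 3.3908.
Lower quotas: Oakdale 4, Rivermont 4, Pinehurst 3 (sum 11, leaving 1 seat).
Remainders in descending order: Rivermont 0.3969, Pinehurst 0.3908, Oakdale 0.2123.
The surplus seat goes to Rivermont.

Oakdale=4; Rivermont=5; Pinehurst=3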